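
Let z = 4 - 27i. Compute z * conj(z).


Step 1: conj(z) = 4 + 27i
Step 2: z * conj(z) = 4^2 + (-27)^2
Step 3: = 16 + 729 = 745

745


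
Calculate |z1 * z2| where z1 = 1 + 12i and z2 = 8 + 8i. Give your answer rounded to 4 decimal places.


Step 1: |z1| = sqrt(1^2 + 12^2) = sqrt(145)
Step 2: |z2| = sqrt(8^2 + 8^2) = sqrt(128)
Step 3: |z1*z2| = |z1|*|z2| = sqrt(145) * sqrt(128) = sqrt(145 * 128) = sqrt(18560)
Step 4: = 136.2351

136.2351


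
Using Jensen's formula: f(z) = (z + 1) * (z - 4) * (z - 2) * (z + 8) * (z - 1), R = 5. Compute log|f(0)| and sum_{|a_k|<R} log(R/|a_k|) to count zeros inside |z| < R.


Jensen's formula: (1/2pi)*integral log|f(Re^it)|dt = log|f(0)| + sum_{|a_k|<R} log(R/|a_k|)
Step 1: f(0) = 1 * (-4) * (-2) * 8 * (-1) = -64
Step 2: log|f(0)| = log|-1| + log|4| + log|2| + log|-8| + log|1| = 4.1589
Step 3: Zeros inside |z| < 5: -1, 4, 2, 1
Step 4: Jensen sum = log(5/1) + log(5/4) + log(5/2) + log(5/1) = 4.3583
Step 5: n(R) = number of terms in the Jensen sum = count of zeros inside |z| < 5 = 4

4


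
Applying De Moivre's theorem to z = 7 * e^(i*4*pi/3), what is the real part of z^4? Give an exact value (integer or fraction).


Step 1: By De Moivre's theorem, z^4 = 7^4 * e^(i*4*4*pi/3) = 2401 * (cos(16*pi/3) + i*sin(16*pi/3))
Step 2: |z|^4 = 7^4 = 2401
Step 3: Reduce the angle mod 2*pi: 16*pi/3 - 4*pi = 4*pi/3
Step 4: cos(4*pi/3) = -1/2
Step 5: Re(z^4) = 2401 * (-1/2) = -2401/2

-2401/2


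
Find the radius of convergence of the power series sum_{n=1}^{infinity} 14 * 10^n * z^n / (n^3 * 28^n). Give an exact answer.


Step 1: General term a_n = 14 * 10^n / (n^3 * 28^n)
Step 2: By the root test, |a_n|^(1/n) = 14^(1/n) * 10 / (n^(3/n) * 28) -> 10/28 as n -> infinity (since 14^(1/n) -> 1 and n^(3/n) -> 1)
Step 3: R = 1/lim|a_n|^(1/n) = 28/10 = 14/5

14/5


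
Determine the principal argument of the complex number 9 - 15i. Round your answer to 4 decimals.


Step 1: z = 9 - 15i
Step 2: arg(z) = atan2(-15, 9)
Step 3: arg(z) = -1.0304

-1.0304


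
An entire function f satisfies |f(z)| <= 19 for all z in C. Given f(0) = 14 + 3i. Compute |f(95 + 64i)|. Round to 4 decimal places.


Step 1: By Liouville's theorem, a bounded entire function is constant.
Step 2: f(z) = f(0) = 14 + 3i for all z.
Step 3: |f(w)| = |14 + 3i| = sqrt(196 + 9)
Step 4: = 14.3178

14.3178


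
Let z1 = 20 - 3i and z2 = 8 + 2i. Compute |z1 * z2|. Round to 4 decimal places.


Step 1: |z1| = sqrt(20^2 + (-3)^2) = sqrt(409)
Step 2: |z2| = sqrt(8^2 + 2^2) = sqrt(68)
Step 3: |z1*z2| = |z1|*|z2| = sqrt(409) * sqrt(68) = sqrt(409 * 68) = sqrt(27812)
Step 4: = 166.7693

166.7693


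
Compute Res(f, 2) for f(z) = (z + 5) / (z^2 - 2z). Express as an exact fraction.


Step 1: Q(z) = z^2 - 2z = (z - 2)(z)
Step 2: Q'(z) = 2z - 2
Step 3: Q'(2) = 2, P(2) = 7
Step 4: Res = P(2)/Q'(2) = 7/2 = 7/2

7/2


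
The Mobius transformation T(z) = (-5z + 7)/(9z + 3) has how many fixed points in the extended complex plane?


Step 1: Fixed points satisfy T(z) = z
Step 2: 9z^2 + 8z - 7 = 0
Step 3: Discriminant = 8^2 - 4*9*(-7) = 316
Step 4: Number of fixed points = 2

2


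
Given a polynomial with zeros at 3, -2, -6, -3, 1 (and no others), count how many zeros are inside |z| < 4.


Step 1: Check each root:
  z = 3: |3| = 3 < 4
  z = -2: |-2| = 2 < 4
  z = -6: |-6| = 6 >= 4
  z = -3: |-3| = 3 < 4
  z = 1: |1| = 1 < 4
Step 2: Count = 4

4


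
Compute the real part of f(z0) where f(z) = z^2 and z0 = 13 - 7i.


Step 1: z0 = 13 - 7i
Step 2: z0^2 = 13^2 - (-7)^2 - 182i
Step 3: real part = 169 - 49 = 120

120


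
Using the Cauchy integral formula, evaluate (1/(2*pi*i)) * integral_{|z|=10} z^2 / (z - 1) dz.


Step 1: f(z) = z^2, a = 1 is inside |z| = 10
Step 2: By Cauchy integral formula: (1/(2pi*i)) * integral = f(a)
Step 3: f(1) = 1^2 = 1

1


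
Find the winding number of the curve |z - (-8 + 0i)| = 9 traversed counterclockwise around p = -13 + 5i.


Step 1: Center c = (-8, 0), radius = 9
Step 2: |p - c|^2 = (-5)^2 + 5^2 = 50
Step 3: r^2 = 81
Step 4: |p-c| < r so winding number = 1

1


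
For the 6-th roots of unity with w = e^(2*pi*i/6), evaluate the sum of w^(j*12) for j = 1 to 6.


Step 1: The sum sum_{j=1}^{n} w^(k*j) equals n if n | k, else 0.
Step 2: Here n = 6, k = 12
Step 3: Does n divide k? 6 | 12 -> True
Step 4: Sum = 6

6


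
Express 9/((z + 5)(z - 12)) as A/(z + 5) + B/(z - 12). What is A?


Step 1: Multiply both sides by (z + 5) and set z = -5
Step 2: A = 9 / (-5 - 12)
Step 3: A = 9 / (-17)
Step 4: A = -9/17

-9/17


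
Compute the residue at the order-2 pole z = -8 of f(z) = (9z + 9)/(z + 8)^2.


Step 1: Pole of order 2 at z = -8
Step 2: Res = lim d/dz [(z + 8)^2 * f(z)] as z -> -8
Step 3: (z + 8)^2 * f(z) = 9z + 9
Step 4: d/dz[9z + 9] = 9

9


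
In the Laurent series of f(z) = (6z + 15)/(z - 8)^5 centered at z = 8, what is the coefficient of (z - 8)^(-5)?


Step 1: Write the numerator in powers of (z - 8): 6z + 15 = 6(z - 8) + (6*8 + 15) = 6(z - 8) + 63
Step 2: Divide by (z - 8)^5: f(z) = 63(z - 8)^(-5) + 6(z - 8)^(-4)
Step 3: This finite sum is the Laurent series of f about z = 8.
Step 4: Coefficient of (z - 8)^(-5) = 6*8 + 15 = 63

63


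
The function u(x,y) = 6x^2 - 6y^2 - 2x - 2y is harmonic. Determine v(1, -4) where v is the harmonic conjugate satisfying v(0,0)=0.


Step 1: v_x = -u_y = 12y + 2
Step 2: v_y = u_x = 12x - 2
Step 3: v = 12xy + 2x - 2y + C
Step 4: v(0,0) = 0 => C = 0
Step 5: v(1, -4) = -38

-38


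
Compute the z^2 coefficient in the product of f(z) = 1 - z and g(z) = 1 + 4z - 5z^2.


Step 1: z^2 term in f*g comes from: (1)*(-5z^2) + (-z)*(4z) + (0)*(1)
Step 2: = -5 - 4 + 0
Step 3: = -9

-9


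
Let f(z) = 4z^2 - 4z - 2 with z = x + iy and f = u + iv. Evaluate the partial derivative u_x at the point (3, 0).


Step 1: f(z) = 4(x+iy)^2 - 4(x+iy) - 2
Step 2: u = 4(x^2 - y^2) - 4x - 2
Step 3: u_x = 8x - 4
Step 4: At (3, 0): u_x = 24 - 4 = 20

20


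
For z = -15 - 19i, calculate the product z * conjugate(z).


Step 1: conj(z) = -15 + 19i
Step 2: z * conj(z) = (-15)^2 + (-19)^2
Step 3: = 225 + 361 = 586

586


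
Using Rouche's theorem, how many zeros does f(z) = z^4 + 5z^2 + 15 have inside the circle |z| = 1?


Step 1: On |z| = 1 the three terms have sizes |z^4| = 1^4 = 1, |5z^2| = 5*1^2 = 5, |15| = 15
Step 2: The dominant term is g(z) = 15; let h(z) = z^4 + 5z^2 so f = g + h
Step 3: On |z| = 1: |g| = 15 and |h| <= 1 + 5 = 6
Step 4: Since 15 > 6, |h| < |g| on |z| = 1, so by Rouche f has the same number of zeros as g inside |z| < 1
Step 5: g(z) = 15 is a nonzero constant with no zeros inside |z| < 1. Answer = 0

0


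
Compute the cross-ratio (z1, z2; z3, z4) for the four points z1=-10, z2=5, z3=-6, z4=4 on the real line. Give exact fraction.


Step 1: (z1-z3)(z2-z4) = (-4) * 1 = -4
Step 2: (z1-z4)(z2-z3) = (-14) * 11 = -154
Step 3: Cross-ratio = 4/154 = 2/77

2/77


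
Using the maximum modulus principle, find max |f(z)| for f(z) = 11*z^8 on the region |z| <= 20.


Step 1: On |z| = 20, |f(z)| = 11 * |z|^8 = 11 * 20^8
Step 2: By maximum modulus principle, maximum is on boundary.
Step 3: Maximum = 11 * 25600000000 = 281600000000

281600000000


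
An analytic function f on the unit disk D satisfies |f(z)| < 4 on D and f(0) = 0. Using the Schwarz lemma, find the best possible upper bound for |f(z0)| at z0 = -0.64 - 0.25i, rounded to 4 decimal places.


Step 1: g = f/4 maps D -> D with g(0) = 0, so by the Schwarz lemma |g(z)| <= |z|, i.e. |f(z)| <= 4|z|; this is sharp (f(z) = 4z).
Step 2: |z0|^2 = (-0.64)^2 + (-0.25)^2 = 0.4721
Step 3: |z0| = sqrt(0.4721) = 0.687095
Step 4: Best bound = 4 * |z0| = 4 * 0.687095 = 2.7484

2.7484


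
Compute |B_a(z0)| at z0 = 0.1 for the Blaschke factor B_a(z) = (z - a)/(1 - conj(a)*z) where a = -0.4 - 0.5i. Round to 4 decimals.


Step 1: Numerator z0 - a = 0.1 - (-0.4 - 0.5i) = 0.5 + 0.5i
Step 2: Denominator 1 - conj(a)*z0 = 1 - (-0.4 + 0.5i)*0.1 = 1.04 - 0.05i
Step 3: |z0 - a|^2 = 0.5^2 + 0.5^2 = 0.5; |1 - conj(a)*z0|^2 = 1.04^2 + (-0.05)^2 = 1.0841
Step 4: |B_a(0.1)| = sqrt(0.5 / 1.0841) = sqrt(0.461212)
Step 5: = 0.6791

0.6791


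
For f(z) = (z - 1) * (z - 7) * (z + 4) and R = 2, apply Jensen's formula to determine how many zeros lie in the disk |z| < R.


Jensen's formula: (1/2pi)*integral log|f(Re^it)|dt = log|f(0)| + sum_{|a_k|<R} log(R/|a_k|)
Step 1: f(0) = (-1) * (-7) * 4 = 28
Step 2: log|f(0)| = log|1| + log|7| + log|-4| = 3.3322
Step 3: Zeros inside |z| < 2: 1
Step 4: Jensen sum = log(2/1) = 0.6931
Step 5: n(R) = number of terms in the Jensen sum = count of zeros inside |z| < 2 = 1

1


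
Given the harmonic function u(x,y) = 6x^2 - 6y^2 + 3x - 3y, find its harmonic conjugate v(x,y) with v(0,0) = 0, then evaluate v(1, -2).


Step 1: v_x = -u_y = 12y + 3
Step 2: v_y = u_x = 12x + 3
Step 3: v = 12xy + 3x + 3y + C
Step 4: v(0,0) = 0 => C = 0
Step 5: v(1, -2) = -27

-27


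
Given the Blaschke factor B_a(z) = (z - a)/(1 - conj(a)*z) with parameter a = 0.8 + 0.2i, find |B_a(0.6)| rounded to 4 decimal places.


Step 1: Numerator z0 - a = 0.6 - (0.8 + 0.2i) = -0.2 - 0.2i
Step 2: Denominator 1 - conj(a)*z0 = 1 - (0.8 - 0.2i)*0.6 = 0.52 + 0.12i
Step 3: |z0 - a|^2 = (-0.2)^2 + (-0.2)^2 = 0.08; |1 - conj(a)*z0|^2 = 0.52^2 + 0.12^2 = 0.2848
Step 4: |B_a(0.6)| = sqrt(0.08 / 0.2848) = sqrt(0.280899)
Step 5: = 0.53

0.53


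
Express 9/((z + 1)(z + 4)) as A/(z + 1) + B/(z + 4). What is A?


Step 1: Multiply both sides by (z + 1) and set z = -1
Step 2: A = 9 / (-1 + 4)
Step 3: A = 9 / 3
Step 4: A = 3

3


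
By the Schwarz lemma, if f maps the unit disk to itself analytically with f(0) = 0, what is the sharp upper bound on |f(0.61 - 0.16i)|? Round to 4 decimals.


Step 1: Schwarz lemma: if f: D -> D is analytic with f(0) = 0, then |f(z)| <= |z| for all z in D, and this is sharp (f(z) = z).
Step 2: |z0|^2 = 0.61^2 + (-0.16)^2 = 0.3977
Step 3: |z0| = sqrt(0.3977) = 0.630635
Step 4: Best bound = |z0| = 0.6306

0.6306


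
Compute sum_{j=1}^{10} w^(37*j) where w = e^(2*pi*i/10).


Step 1: The sum sum_{j=1}^{n} w^(k*j) equals n if n | k, else 0.
Step 2: Here n = 10, k = 37
Step 3: Does n divide k? 10 | 37 -> False
Step 4: Sum = 0

0


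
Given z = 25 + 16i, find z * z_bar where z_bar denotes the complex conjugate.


Step 1: conj(z) = 25 - 16i
Step 2: z * conj(z) = 25^2 + 16^2
Step 3: = 625 + 256 = 881

881


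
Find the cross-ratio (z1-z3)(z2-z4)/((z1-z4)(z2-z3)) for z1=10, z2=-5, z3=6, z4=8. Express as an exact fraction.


Step 1: (z1-z3)(z2-z4) = 4 * (-13) = -52
Step 2: (z1-z4)(z2-z3) = 2 * (-11) = -22
Step 3: Cross-ratio = 52/22 = 26/11

26/11


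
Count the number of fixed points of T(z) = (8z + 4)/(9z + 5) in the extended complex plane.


Step 1: Fixed points satisfy T(z) = z
Step 2: 9z^2 - 3z - 4 = 0
Step 3: Discriminant = (-3)^2 - 4*9*(-4) = 153
Step 4: Number of fixed points = 2

2


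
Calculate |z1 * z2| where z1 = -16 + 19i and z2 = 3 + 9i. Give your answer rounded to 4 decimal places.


Step 1: |z1| = sqrt((-16)^2 + 19^2) = sqrt(617)
Step 2: |z2| = sqrt(3^2 + 9^2) = sqrt(90)
Step 3: |z1*z2| = |z1|*|z2| = sqrt(617) * sqrt(90) = sqrt(617 * 90) = sqrt(55530)
Step 4: = 235.648

235.648


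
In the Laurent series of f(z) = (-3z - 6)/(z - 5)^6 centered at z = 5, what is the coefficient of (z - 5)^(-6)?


Step 1: Write the numerator in powers of (z - 5): -3z - 6 = -3(z - 5) + (-3*5 - 6) = -3(z - 5) - 21
Step 2: Divide by (z - 5)^6: f(z) = -21(z - 5)^(-6) - 3(z - 5)^(-5)
Step 3: This finite sum is the Laurent series of f about z = 5.
Step 4: Coefficient of (z - 5)^(-6) = -3*5 - 6 = -21

-21


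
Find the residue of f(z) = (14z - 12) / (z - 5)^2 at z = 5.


Step 1: Pole of order 2 at z = 5
Step 2: Res = lim d/dz [(z - 5)^2 * f(z)] as z -> 5
Step 3: (z - 5)^2 * f(z) = 14z - 12
Step 4: d/dz[14z - 12] = 14

14


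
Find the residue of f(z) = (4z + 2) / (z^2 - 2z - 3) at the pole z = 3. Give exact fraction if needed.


Step 1: Q(z) = z^2 - 2z - 3 = (z - 3)(z + 1)
Step 2: Q'(z) = 2z - 2
Step 3: Q'(3) = 4, P(3) = 14
Step 4: Res = P(3)/Q'(3) = 14/4 = 7/2

7/2


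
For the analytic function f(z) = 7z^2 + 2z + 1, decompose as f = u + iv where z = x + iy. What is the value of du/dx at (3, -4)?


Step 1: f(z) = 7(x+iy)^2 + 2(x+iy) + 1
Step 2: u = 7(x^2 - y^2) + 2x + 1
Step 3: u_x = 14x + 2
Step 4: At (3, -4): u_x = 42 + 2 = 44

44


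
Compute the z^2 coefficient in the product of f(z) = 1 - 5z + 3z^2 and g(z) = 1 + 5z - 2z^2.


Step 1: z^2 term in f*g comes from: (1)*(-2z^2) + (-5z)*(5z) + (3z^2)*(1)
Step 2: = -2 - 25 + 3
Step 3: = -24

-24


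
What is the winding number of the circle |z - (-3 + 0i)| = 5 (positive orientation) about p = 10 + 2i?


Step 1: Center c = (-3, 0), radius = 5
Step 2: |p - c|^2 = 13^2 + 2^2 = 173
Step 3: r^2 = 25
Step 4: |p-c| > r so winding number = 0

0


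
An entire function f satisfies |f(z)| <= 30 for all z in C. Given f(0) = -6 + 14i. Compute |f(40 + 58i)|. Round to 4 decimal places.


Step 1: By Liouville's theorem, a bounded entire function is constant.
Step 2: f(z) = f(0) = -6 + 14i for all z.
Step 3: |f(w)| = |-6 + 14i| = sqrt(36 + 196)
Step 4: = 15.2315

15.2315


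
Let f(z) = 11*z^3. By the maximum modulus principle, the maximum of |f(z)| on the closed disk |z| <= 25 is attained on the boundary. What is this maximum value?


Step 1: On |z| = 25, |f(z)| = 11 * |z|^3 = 11 * 25^3
Step 2: By maximum modulus principle, maximum is on boundary.
Step 3: Maximum = 11 * 15625 = 171875

171875


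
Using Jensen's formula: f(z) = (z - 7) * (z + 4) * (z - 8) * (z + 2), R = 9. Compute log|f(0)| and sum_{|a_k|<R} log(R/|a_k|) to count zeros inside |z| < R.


Jensen's formula: (1/2pi)*integral log|f(Re^it)|dt = log|f(0)| + sum_{|a_k|<R} log(R/|a_k|)
Step 1: f(0) = (-7) * 4 * (-8) * 2 = 448
Step 2: log|f(0)| = log|7| + log|-4| + log|8| + log|-2| = 6.1048
Step 3: Zeros inside |z| < 9: 7, -4, 8, -2
Step 4: Jensen sum = log(9/7) + log(9/4) + log(9/8) + log(9/2) = 2.6841
Step 5: n(R) = number of terms in the Jensen sum = count of zeros inside |z| < 9 = 4

4


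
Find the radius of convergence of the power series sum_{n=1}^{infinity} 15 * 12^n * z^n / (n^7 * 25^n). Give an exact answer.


Step 1: General term a_n = 15 * 12^n / (n^7 * 25^n)
Step 2: By the root test, |a_n|^(1/n) = 15^(1/n) * 12 / (n^(7/n) * 25) -> 12/25 as n -> infinity (since 15^(1/n) -> 1 and n^(7/n) -> 1)
Step 3: R = 1/lim|a_n|^(1/n) = 25/12

25/12


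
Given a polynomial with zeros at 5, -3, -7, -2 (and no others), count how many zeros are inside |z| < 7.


Step 1: Check each root:
  z = 5: |5| = 5 < 7
  z = -3: |-3| = 3 < 7
  z = -7: |-7| = 7 >= 7
  z = -2: |-2| = 2 < 7
Step 2: Count = 3

3


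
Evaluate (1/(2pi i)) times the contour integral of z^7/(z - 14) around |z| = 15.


Step 1: f(z) = z^7, a = 14 is inside |z| = 15
Step 2: By Cauchy integral formula: (1/(2pi*i)) * integral = f(a)
Step 3: f(14) = 14^7 = 105413504

105413504


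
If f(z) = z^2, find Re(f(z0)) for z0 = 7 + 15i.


Step 1: z0 = 7 + 15i
Step 2: z0^2 = 7^2 - 15^2 + 210i
Step 3: real part = 49 - 225 = -176

-176


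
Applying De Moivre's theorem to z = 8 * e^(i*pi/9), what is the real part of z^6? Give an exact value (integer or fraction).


Step 1: By De Moivre's theorem, z^6 = 8^6 * e^(i*6*pi/9) = 262144 * (cos(2*pi/3) + i*sin(2*pi/3))
Step 2: |z|^6 = 8^6 = 262144
Step 3: The angle 2*pi/3 already lies in [0, 2*pi)
Step 4: cos(2*pi/3) = -1/2
Step 5: Re(z^6) = 262144 * (-1/2) = -131072

-131072


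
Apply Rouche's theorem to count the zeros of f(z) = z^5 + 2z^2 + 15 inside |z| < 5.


Step 1: On |z| = 5 the three terms have sizes |z^5| = 5^5 = 3125, |2z^2| = 2*5^2 = 50, |15| = 15
Step 2: The dominant term is g(z) = z^5; let h(z) = 2z^2 + 15 so f = g + h
Step 3: On |z| = 5: |g| = 3125 and |h| <= 50 + 15 = 65
Step 4: Since 3125 > 65, |h| < |g| on |z| = 5, so by Rouche f has the same number of zeros as g inside |z| < 5
Step 5: g(z) = z^5 has 5 zeros (all at the origin) inside |z| < 5. Answer = 5

5


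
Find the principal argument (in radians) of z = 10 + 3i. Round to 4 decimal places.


Step 1: z = 10 + 3i
Step 2: arg(z) = atan2(3, 10)
Step 3: arg(z) = 0.2915

0.2915


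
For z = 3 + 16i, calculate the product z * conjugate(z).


Step 1: conj(z) = 3 - 16i
Step 2: z * conj(z) = 3^2 + 16^2
Step 3: = 9 + 256 = 265

265


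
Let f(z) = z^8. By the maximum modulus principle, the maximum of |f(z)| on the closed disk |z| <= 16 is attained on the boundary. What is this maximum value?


Step 1: On |z| = 16, |f(z)| = |z|^8 = 16^8
Step 2: By maximum modulus principle, maximum is on boundary.
Step 3: Maximum = 4294967296 = 4294967296

4294967296


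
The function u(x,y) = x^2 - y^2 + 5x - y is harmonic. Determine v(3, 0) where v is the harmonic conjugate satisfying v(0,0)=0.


Step 1: v_x = -u_y = 2y + 1
Step 2: v_y = u_x = 2x + 5
Step 3: v = 2xy + x + 5y + C
Step 4: v(0,0) = 0 => C = 0
Step 5: v(3, 0) = 3

3


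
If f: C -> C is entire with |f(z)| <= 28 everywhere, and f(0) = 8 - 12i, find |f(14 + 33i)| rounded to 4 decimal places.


Step 1: By Liouville's theorem, a bounded entire function is constant.
Step 2: f(z) = f(0) = 8 - 12i for all z.
Step 3: |f(w)| = |8 - 12i| = sqrt(64 + 144)
Step 4: = 14.4222

14.4222


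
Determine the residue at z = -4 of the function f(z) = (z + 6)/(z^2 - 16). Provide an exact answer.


Step 1: Q(z) = z^2 - 16 = (z + 4)(z - 4)
Step 2: Q'(z) = 2z
Step 3: Q'(-4) = -8, P(-4) = 2
Step 4: Res = P(-4)/Q'(-4) = 2/(-8) = -1/4

-1/4


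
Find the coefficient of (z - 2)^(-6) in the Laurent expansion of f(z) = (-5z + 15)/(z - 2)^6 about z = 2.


Step 1: Write the numerator in powers of (z - 2): -5z + 15 = -5(z - 2) + (-5*2 + 15) = -5(z - 2) + 5
Step 2: Divide by (z - 2)^6: f(z) = 5(z - 2)^(-6) - 5(z - 2)^(-5)
Step 3: This finite sum is the Laurent series of f about z = 2.
Step 4: Coefficient of (z - 2)^(-6) = -5*2 + 15 = 5

5


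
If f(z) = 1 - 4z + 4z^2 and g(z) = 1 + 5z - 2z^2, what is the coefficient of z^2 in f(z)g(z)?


Step 1: z^2 term in f*g comes from: (1)*(-2z^2) + (-4z)*(5z) + (4z^2)*(1)
Step 2: = -2 - 20 + 4
Step 3: = -18

-18


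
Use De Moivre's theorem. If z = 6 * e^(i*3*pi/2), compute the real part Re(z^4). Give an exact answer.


Step 1: By De Moivre's theorem, z^4 = 6^4 * e^(i*4*3*pi/2) = 1296 * (cos(6*pi) + i*sin(6*pi))
Step 2: |z|^4 = 6^4 = 1296
Step 3: Reduce the angle mod 2*pi: 6*pi - 6*pi = 0
Step 4: cos(0) = 1
Step 5: Re(z^4) = 1296 * 1 = 1296

1296


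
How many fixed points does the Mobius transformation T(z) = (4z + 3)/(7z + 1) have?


Step 1: Fixed points satisfy T(z) = z
Step 2: 7z^2 - 3z - 3 = 0
Step 3: Discriminant = (-3)^2 - 4*7*(-3) = 93
Step 4: Number of fixed points = 2

2


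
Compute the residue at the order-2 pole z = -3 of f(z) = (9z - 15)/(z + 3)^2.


Step 1: Pole of order 2 at z = -3
Step 2: Res = lim d/dz [(z + 3)^2 * f(z)] as z -> -3
Step 3: (z + 3)^2 * f(z) = 9z - 15
Step 4: d/dz[9z - 15] = 9

9


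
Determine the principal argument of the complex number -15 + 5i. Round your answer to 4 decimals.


Step 1: z = -15 + 5i
Step 2: arg(z) = atan2(5, -15)
Step 3: arg(z) = 2.8198

2.8198


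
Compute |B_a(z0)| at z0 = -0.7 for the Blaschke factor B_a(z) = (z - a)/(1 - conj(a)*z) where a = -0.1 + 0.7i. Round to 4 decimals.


Step 1: Numerator z0 - a = -0.7 - (-0.1 + 0.7i) = -0.6 - 0.7i
Step 2: Denominator 1 - conj(a)*z0 = 1 - (-0.1 - 0.7i)*(-0.7) = 0.93 - 0.49i
Step 3: |z0 - a|^2 = (-0.6)^2 + (-0.7)^2 = 0.85; |1 - conj(a)*z0|^2 = 0.93^2 + (-0.49)^2 = 1.105
Step 4: |B_a(-0.7)| = sqrt(0.85 / 1.105) = sqrt(0.769231)
Step 5: = 0.8771

0.8771


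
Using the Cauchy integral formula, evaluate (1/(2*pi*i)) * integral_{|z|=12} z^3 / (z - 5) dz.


Step 1: f(z) = z^3, a = 5 is inside |z| = 12
Step 2: By Cauchy integral formula: (1/(2pi*i)) * integral = f(a)
Step 3: f(5) = 5^3 = 125

125


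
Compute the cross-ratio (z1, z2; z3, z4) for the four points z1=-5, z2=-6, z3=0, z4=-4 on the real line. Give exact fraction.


Step 1: (z1-z3)(z2-z4) = (-5) * (-2) = 10
Step 2: (z1-z4)(z2-z3) = (-1) * (-6) = 6
Step 3: Cross-ratio = 10/6 = 5/3

5/3


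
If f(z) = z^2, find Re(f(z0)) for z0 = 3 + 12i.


Step 1: z0 = 3 + 12i
Step 2: z0^2 = 3^2 - 12^2 + 72i
Step 3: real part = 9 - 144 = -135

-135


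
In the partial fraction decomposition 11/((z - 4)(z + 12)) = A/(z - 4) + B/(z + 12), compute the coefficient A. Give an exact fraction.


Step 1: Multiply both sides by (z - 4) and set z = 4
Step 2: A = 11 / (4 + 12)
Step 3: A = 11 / 16
Step 4: A = 11/16

11/16


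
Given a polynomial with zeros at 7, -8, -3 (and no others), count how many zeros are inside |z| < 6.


Step 1: Check each root:
  z = 7: |7| = 7 >= 6
  z = -8: |-8| = 8 >= 6
  z = -3: |-3| = 3 < 6
Step 2: Count = 1

1


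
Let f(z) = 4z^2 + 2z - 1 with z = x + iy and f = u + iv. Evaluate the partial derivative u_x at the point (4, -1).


Step 1: f(z) = 4(x+iy)^2 + 2(x+iy) - 1
Step 2: u = 4(x^2 - y^2) + 2x - 1
Step 3: u_x = 8x + 2
Step 4: At (4, -1): u_x = 32 + 2 = 34

34


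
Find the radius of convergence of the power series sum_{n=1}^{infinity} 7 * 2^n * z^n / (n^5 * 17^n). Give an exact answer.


Step 1: General term a_n = 7 * 2^n / (n^5 * 17^n)
Step 2: By the root test, |a_n|^(1/n) = 7^(1/n) * 2 / (n^(5/n) * 17) -> 2/17 as n -> infinity (since 7^(1/n) -> 1 and n^(5/n) -> 1)
Step 3: R = 1/lim|a_n|^(1/n) = 17/2

17/2


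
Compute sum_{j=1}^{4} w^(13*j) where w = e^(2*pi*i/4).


Step 1: The sum sum_{j=1}^{n} w^(k*j) equals n if n | k, else 0.
Step 2: Here n = 4, k = 13
Step 3: Does n divide k? 4 | 13 -> False
Step 4: Sum = 0

0


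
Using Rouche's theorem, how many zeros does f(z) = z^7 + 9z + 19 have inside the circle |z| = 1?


Step 1: On |z| = 1 the three terms have sizes |z^7| = 1^7 = 1, |9z| = 9*1 = 9, |19| = 19
Step 2: The dominant term is g(z) = 19; let h(z) = z^7 + 9z so f = g + h
Step 3: On |z| = 1: |g| = 19 and |h| <= 1 + 9 = 10
Step 4: Since 19 > 10, |h| < |g| on |z| = 1, so by Rouche f has the same number of zeros as g inside |z| < 1
Step 5: g(z) = 19 is a nonzero constant with no zeros inside |z| < 1. Answer = 0

0


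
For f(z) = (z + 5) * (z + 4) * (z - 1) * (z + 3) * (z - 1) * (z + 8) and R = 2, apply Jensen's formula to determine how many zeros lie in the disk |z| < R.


Jensen's formula: (1/2pi)*integral log|f(Re^it)|dt = log|f(0)| + sum_{|a_k|<R} log(R/|a_k|)
Step 1: f(0) = 5 * 4 * (-1) * 3 * (-1) * 8 = 480
Step 2: log|f(0)| = log|-5| + log|-4| + log|1| + log|-3| + log|1| + log|-8| = 6.1738
Step 3: Zeros inside |z| < 2: 1, 1
Step 4: Jensen sum = log(2/1) + log(2/1) = 1.3863
Step 5: n(R) = number of terms in the Jensen sum = count of zeros inside |z| < 2 = 2

2


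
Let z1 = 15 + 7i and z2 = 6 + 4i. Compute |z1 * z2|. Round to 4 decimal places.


Step 1: |z1| = sqrt(15^2 + 7^2) = sqrt(274)
Step 2: |z2| = sqrt(6^2 + 4^2) = sqrt(52)
Step 3: |z1*z2| = |z1|*|z2| = sqrt(274) * sqrt(52) = sqrt(274 * 52) = sqrt(14248)
Step 4: = 119.365

119.365


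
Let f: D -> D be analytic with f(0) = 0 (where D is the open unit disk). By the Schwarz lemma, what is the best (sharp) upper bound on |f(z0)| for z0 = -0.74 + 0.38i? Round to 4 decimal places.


Step 1: Schwarz lemma: if f: D -> D is analytic with f(0) = 0, then |f(z)| <= |z| for all z in D, and this is sharp (f(z) = z).
Step 2: |z0|^2 = (-0.74)^2 + 0.38^2 = 0.692
Step 3: |z0| = sqrt(0.692) = 0.831865
Step 4: Best bound = |z0| = 0.8319

0.8319


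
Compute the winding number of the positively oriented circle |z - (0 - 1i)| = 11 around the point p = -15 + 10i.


Step 1: Center c = (0, -1), radius = 11
Step 2: |p - c|^2 = (-15)^2 + 11^2 = 346
Step 3: r^2 = 121
Step 4: |p-c| > r so winding number = 0

0


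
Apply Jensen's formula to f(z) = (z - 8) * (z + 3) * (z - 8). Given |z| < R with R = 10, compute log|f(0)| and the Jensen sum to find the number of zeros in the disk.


Jensen's formula: (1/2pi)*integral log|f(Re^it)|dt = log|f(0)| + sum_{|a_k|<R} log(R/|a_k|)
Step 1: f(0) = (-8) * 3 * (-8) = 192
Step 2: log|f(0)| = log|8| + log|-3| + log|8| = 5.2575
Step 3: Zeros inside |z| < 10: 8, -3, 8
Step 4: Jensen sum = log(10/8) + log(10/3) + log(10/8) = 1.6503
Step 5: n(R) = number of terms in the Jensen sum = count of zeros inside |z| < 10 = 3

3


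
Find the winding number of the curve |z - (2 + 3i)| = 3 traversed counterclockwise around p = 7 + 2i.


Step 1: Center c = (2, 3), radius = 3
Step 2: |p - c|^2 = 5^2 + (-1)^2 = 26
Step 3: r^2 = 9
Step 4: |p-c| > r so winding number = 0

0


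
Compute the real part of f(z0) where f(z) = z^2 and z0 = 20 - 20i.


Step 1: z0 = 20 - 20i
Step 2: z0^2 = 20^2 - (-20)^2 - 800i
Step 3: real part = 400 - 400 = 0

0


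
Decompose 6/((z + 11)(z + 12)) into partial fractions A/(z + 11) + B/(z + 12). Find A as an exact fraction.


Step 1: Multiply both sides by (z + 11) and set z = -11
Step 2: A = 6 / (-11 + 12)
Step 3: A = 6 / 1
Step 4: A = 6

6


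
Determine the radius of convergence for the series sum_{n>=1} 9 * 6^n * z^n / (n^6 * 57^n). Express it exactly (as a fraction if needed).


Step 1: General term a_n = 9 * 6^n / (n^6 * 57^n)
Step 2: By the root test, |a_n|^(1/n) = 9^(1/n) * 6 / (n^(6/n) * 57) -> 6/57 as n -> infinity (since 9^(1/n) -> 1 and n^(6/n) -> 1)
Step 3: R = 1/lim|a_n|^(1/n) = 57/6 = 19/2

19/2


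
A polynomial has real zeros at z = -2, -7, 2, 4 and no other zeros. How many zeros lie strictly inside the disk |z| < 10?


Step 1: Check each root:
  z = -2: |-2| = 2 < 10
  z = -7: |-7| = 7 < 10
  z = 2: |2| = 2 < 10
  z = 4: |4| = 4 < 10
Step 2: Count = 4

4


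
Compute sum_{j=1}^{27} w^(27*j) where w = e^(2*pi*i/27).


Step 1: The sum sum_{j=1}^{n} w^(k*j) equals n if n | k, else 0.
Step 2: Here n = 27, k = 27
Step 3: Does n divide k? 27 | 27 -> True
Step 4: Sum = 27

27


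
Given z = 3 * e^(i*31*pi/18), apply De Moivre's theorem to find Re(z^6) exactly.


Step 1: By De Moivre's theorem, z^6 = 3^6 * e^(i*6*31*pi/18) = 729 * (cos(31*pi/3) + i*sin(31*pi/3))
Step 2: |z|^6 = 3^6 = 729
Step 3: Reduce the angle mod 2*pi: 31*pi/3 - 10*pi = pi/3
Step 4: cos(pi/3) = 1/2
Step 5: Re(z^6) = 729 * 1/2 = 729/2

729/2


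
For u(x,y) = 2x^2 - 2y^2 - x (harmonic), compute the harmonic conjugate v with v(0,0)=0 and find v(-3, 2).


Step 1: v_x = -u_y = 4y + 0
Step 2: v_y = u_x = 4x - 1
Step 3: v = 4xy - y + C
Step 4: v(0,0) = 0 => C = 0
Step 5: v(-3, 2) = -26

-26


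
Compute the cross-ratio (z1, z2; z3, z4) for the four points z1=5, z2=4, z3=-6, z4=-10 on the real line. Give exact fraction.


Step 1: (z1-z3)(z2-z4) = 11 * 14 = 154
Step 2: (z1-z4)(z2-z3) = 15 * 10 = 150
Step 3: Cross-ratio = 154/150 = 77/75

77/75


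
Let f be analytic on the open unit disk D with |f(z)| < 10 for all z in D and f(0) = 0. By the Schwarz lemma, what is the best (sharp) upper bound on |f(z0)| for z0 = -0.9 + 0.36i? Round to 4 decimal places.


Step 1: g = f/10 maps D -> D with g(0) = 0, so by the Schwarz lemma |g(z)| <= |z|, i.e. |f(z)| <= 10|z|; this is sharp (f(z) = 10z).
Step 2: |z0|^2 = (-0.9)^2 + 0.36^2 = 0.9396
Step 3: |z0| = sqrt(0.9396) = 0.96933
Step 4: Best bound = 10 * |z0| = 10 * 0.96933 = 9.6933

9.6933


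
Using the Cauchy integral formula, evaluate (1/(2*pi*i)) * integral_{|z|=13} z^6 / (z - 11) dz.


Step 1: f(z) = z^6, a = 11 is inside |z| = 13
Step 2: By Cauchy integral formula: (1/(2pi*i)) * integral = f(a)
Step 3: f(11) = 11^6 = 1771561

1771561


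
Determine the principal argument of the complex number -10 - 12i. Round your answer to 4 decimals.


Step 1: z = -10 - 12i
Step 2: arg(z) = atan2(-12, -10)
Step 3: arg(z) = -2.2655

-2.2655


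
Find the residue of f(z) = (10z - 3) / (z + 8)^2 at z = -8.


Step 1: Pole of order 2 at z = -8
Step 2: Res = lim d/dz [(z + 8)^2 * f(z)] as z -> -8
Step 3: (z + 8)^2 * f(z) = 10z - 3
Step 4: d/dz[10z - 3] = 10

10


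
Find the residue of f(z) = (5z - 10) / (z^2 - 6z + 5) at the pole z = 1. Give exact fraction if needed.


Step 1: Q(z) = z^2 - 6z + 5 = (z - 1)(z - 5)
Step 2: Q'(z) = 2z - 6
Step 3: Q'(1) = -4, P(1) = -5
Step 4: Res = P(1)/Q'(1) = -5/(-4) = 5/4

5/4


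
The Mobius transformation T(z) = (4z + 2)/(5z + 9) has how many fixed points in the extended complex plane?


Step 1: Fixed points satisfy T(z) = z
Step 2: 5z^2 + 5z - 2 = 0
Step 3: Discriminant = 5^2 - 4*5*(-2) = 65
Step 4: Number of fixed points = 2

2


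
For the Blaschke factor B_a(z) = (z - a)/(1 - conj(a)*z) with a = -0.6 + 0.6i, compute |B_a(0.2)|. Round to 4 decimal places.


Step 1: Numerator z0 - a = 0.2 - (-0.6 + 0.6i) = 0.8 - 0.6i
Step 2: Denominator 1 - conj(a)*z0 = 1 - (-0.6 - 0.6i)*0.2 = 1.12 + 0.12i
Step 3: |z0 - a|^2 = 0.8^2 + (-0.6)^2 = 1; |1 - conj(a)*z0|^2 = 1.12^2 + 0.12^2 = 1.2688
Step 4: |B_a(0.2)| = sqrt(1 / 1.2688) = sqrt(0.788146)
Step 5: = 0.8878

0.8878


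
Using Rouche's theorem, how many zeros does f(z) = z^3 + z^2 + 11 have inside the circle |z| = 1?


Step 1: On |z| = 1 the three terms have sizes |z^3| = 1^3 = 1, |z^2| = 1^2 = 1, |11| = 11
Step 2: The dominant term is g(z) = 11; let h(z) = z^3 + z^2 so f = g + h
Step 3: On |z| = 1: |g| = 11 and |h| <= 1 + 1 = 2
Step 4: Since 11 > 2, |h| < |g| on |z| = 1, so by Rouche f has the same number of zeros as g inside |z| < 1
Step 5: g(z) = 11 is a nonzero constant with no zeros inside |z| < 1. Answer = 0

0


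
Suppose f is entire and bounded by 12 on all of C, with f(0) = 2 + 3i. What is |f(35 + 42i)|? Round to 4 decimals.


Step 1: By Liouville's theorem, a bounded entire function is constant.
Step 2: f(z) = f(0) = 2 + 3i for all z.
Step 3: |f(w)| = |2 + 3i| = sqrt(4 + 9)
Step 4: = 3.6056

3.6056


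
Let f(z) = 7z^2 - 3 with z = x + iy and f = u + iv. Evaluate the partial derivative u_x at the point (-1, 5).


Step 1: f(z) = 7(x+iy)^2 - 3
Step 2: u = 7(x^2 - y^2) - 3
Step 3: u_x = 14x + 0
Step 4: At (-1, 5): u_x = -14 + 0 = -14

-14


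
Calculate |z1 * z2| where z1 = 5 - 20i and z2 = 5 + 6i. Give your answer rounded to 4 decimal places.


Step 1: |z1| = sqrt(5^2 + (-20)^2) = sqrt(425)
Step 2: |z2| = sqrt(5^2 + 6^2) = sqrt(61)
Step 3: |z1*z2| = |z1|*|z2| = sqrt(425) * sqrt(61) = sqrt(425 * 61) = sqrt(25925)
Step 4: = 161.0124

161.0124


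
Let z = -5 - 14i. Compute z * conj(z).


Step 1: conj(z) = -5 + 14i
Step 2: z * conj(z) = (-5)^2 + (-14)^2
Step 3: = 25 + 196 = 221

221


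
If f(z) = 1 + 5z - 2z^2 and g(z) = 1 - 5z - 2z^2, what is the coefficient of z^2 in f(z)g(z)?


Step 1: z^2 term in f*g comes from: (1)*(-2z^2) + (5z)*(-5z) + (-2z^2)*(1)
Step 2: = -2 - 25 - 2
Step 3: = -29

-29


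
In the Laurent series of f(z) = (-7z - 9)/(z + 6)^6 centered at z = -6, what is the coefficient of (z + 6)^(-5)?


Step 1: Write the numerator in powers of (z + 6): -7z - 9 = -7(z + 6) + (-7*(-6) - 9) = -7(z + 6) + 33
Step 2: Divide by (z + 6)^6: f(z) = 33(z + 6)^(-6) - 7(z + 6)^(-5)
Step 3: This finite sum is the Laurent series of f about z = -6.
Step 4: Coefficient of (z + 6)^(-5) = coefficient of (z + 6) in the re-centred numerator = -7

-7


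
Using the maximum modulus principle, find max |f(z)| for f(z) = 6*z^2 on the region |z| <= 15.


Step 1: On |z| = 15, |f(z)| = 6 * |z|^2 = 6 * 15^2
Step 2: By maximum modulus principle, maximum is on boundary.
Step 3: Maximum = 6 * 225 = 1350

1350


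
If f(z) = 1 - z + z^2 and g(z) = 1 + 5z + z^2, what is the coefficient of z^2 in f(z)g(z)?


Step 1: z^2 term in f*g comes from: (1)*(z^2) + (-z)*(5z) + (z^2)*(1)
Step 2: = 1 - 5 + 1
Step 3: = -3

-3


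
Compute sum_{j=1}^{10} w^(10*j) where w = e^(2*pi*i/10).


Step 1: The sum sum_{j=1}^{n} w^(k*j) equals n if n | k, else 0.
Step 2: Here n = 10, k = 10
Step 3: Does n divide k? 10 | 10 -> True
Step 4: Sum = 10

10


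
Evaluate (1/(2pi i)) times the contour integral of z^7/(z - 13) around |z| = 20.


Step 1: f(z) = z^7, a = 13 is inside |z| = 20
Step 2: By Cauchy integral formula: (1/(2pi*i)) * integral = f(a)
Step 3: f(13) = 13^7 = 62748517

62748517


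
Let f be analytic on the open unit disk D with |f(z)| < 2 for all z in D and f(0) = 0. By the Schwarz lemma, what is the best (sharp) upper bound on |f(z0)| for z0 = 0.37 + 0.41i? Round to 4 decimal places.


Step 1: g = f/2 maps D -> D with g(0) = 0, so by the Schwarz lemma |g(z)| <= |z|, i.e. |f(z)| <= 2|z|; this is sharp (f(z) = 2z).
Step 2: |z0|^2 = 0.37^2 + 0.41^2 = 0.305
Step 3: |z0| = sqrt(0.305) = 0.552268
Step 4: Best bound = 2 * |z0| = 2 * 0.552268 = 1.1045

1.1045


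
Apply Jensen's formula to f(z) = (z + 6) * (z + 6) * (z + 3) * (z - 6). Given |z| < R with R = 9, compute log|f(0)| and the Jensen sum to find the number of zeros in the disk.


Jensen's formula: (1/2pi)*integral log|f(Re^it)|dt = log|f(0)| + sum_{|a_k|<R} log(R/|a_k|)
Step 1: f(0) = 6 * 6 * 3 * (-6) = -648
Step 2: log|f(0)| = log|-6| + log|-6| + log|-3| + log|6| = 6.4739
Step 3: Zeros inside |z| < 9: -6, -6, -3, 6
Step 4: Jensen sum = log(9/6) + log(9/6) + log(9/3) + log(9/6) = 2.315
Step 5: n(R) = number of terms in the Jensen sum = count of zeros inside |z| < 9 = 4

4


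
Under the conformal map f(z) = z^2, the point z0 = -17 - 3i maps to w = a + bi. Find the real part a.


Step 1: z0 = -17 - 3i
Step 2: z0^2 = (-17)^2 - (-3)^2 + 102i
Step 3: real part = 289 - 9 = 280

280


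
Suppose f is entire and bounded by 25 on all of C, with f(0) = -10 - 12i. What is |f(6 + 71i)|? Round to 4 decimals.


Step 1: By Liouville's theorem, a bounded entire function is constant.
Step 2: f(z) = f(0) = -10 - 12i for all z.
Step 3: |f(w)| = |-10 - 12i| = sqrt(100 + 144)
Step 4: = 15.6205

15.6205


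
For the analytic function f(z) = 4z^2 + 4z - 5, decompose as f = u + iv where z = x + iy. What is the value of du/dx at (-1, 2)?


Step 1: f(z) = 4(x+iy)^2 + 4(x+iy) - 5
Step 2: u = 4(x^2 - y^2) + 4x - 5
Step 3: u_x = 8x + 4
Step 4: At (-1, 2): u_x = -8 + 4 = -4

-4


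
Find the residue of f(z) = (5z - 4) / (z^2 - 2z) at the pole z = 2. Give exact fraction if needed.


Step 1: Q(z) = z^2 - 2z = (z - 2)(z)
Step 2: Q'(z) = 2z - 2
Step 3: Q'(2) = 2, P(2) = 6
Step 4: Res = P(2)/Q'(2) = 6/2 = 3

3


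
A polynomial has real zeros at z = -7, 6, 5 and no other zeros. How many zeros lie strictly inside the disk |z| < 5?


Step 1: Check each root:
  z = -7: |-7| = 7 >= 5
  z = 6: |6| = 6 >= 5
  z = 5: |5| = 5 >= 5
Step 2: Count = 0

0


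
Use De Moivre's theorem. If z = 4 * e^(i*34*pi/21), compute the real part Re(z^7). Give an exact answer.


Step 1: By De Moivre's theorem, z^7 = 4^7 * e^(i*7*34*pi/21) = 16384 * (cos(34*pi/3) + i*sin(34*pi/3))
Step 2: |z|^7 = 4^7 = 16384
Step 3: Reduce the angle mod 2*pi: 34*pi/3 - 10*pi = 4*pi/3
Step 4: cos(4*pi/3) = -1/2
Step 5: Re(z^7) = 16384 * (-1/2) = -8192

-8192


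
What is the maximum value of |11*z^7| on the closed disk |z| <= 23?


Step 1: On |z| = 23, |f(z)| = 11 * |z|^7 = 11 * 23^7
Step 2: By maximum modulus principle, maximum is on boundary.
Step 3: Maximum = 11 * 3404825447 = 37453079917

37453079917


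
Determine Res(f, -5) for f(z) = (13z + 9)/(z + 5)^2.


Step 1: Pole of order 2 at z = -5
Step 2: Res = lim d/dz [(z + 5)^2 * f(z)] as z -> -5
Step 3: (z + 5)^2 * f(z) = 13z + 9
Step 4: d/dz[13z + 9] = 13

13


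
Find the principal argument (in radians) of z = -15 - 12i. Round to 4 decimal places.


Step 1: z = -15 - 12i
Step 2: arg(z) = atan2(-12, -15)
Step 3: arg(z) = -2.4669

-2.4669


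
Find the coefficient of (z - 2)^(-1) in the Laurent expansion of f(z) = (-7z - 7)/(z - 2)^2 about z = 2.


Step 1: Write the numerator in powers of (z - 2): -7z - 7 = -7(z - 2) + (-7*2 - 7) = -7(z - 2) - 21
Step 2: Divide by (z - 2)^2: f(z) = -21(z - 2)^(-2) - 7(z - 2)^(-1)
Step 3: This finite sum is the Laurent series of f about z = 2.
Step 4: Coefficient of (z - 2)^(-1) = coefficient of (z - 2) in the re-centred numerator = -7

-7


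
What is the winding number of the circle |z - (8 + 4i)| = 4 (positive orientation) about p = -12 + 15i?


Step 1: Center c = (8, 4), radius = 4
Step 2: |p - c|^2 = (-20)^2 + 11^2 = 521
Step 3: r^2 = 16
Step 4: |p-c| > r so winding number = 0

0


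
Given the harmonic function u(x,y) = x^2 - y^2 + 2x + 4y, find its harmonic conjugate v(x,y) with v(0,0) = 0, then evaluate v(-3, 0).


Step 1: v_x = -u_y = 2y - 4
Step 2: v_y = u_x = 2x + 2
Step 3: v = 2xy - 4x + 2y + C
Step 4: v(0,0) = 0 => C = 0
Step 5: v(-3, 0) = 12

12


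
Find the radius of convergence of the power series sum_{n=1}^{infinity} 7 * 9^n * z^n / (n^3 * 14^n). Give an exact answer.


Step 1: General term a_n = 7 * 9^n / (n^3 * 14^n)
Step 2: By the root test, |a_n|^(1/n) = 7^(1/n) * 9 / (n^(3/n) * 14) -> 9/14 as n -> infinity (since 7^(1/n) -> 1 and n^(3/n) -> 1)
Step 3: R = 1/lim|a_n|^(1/n) = 14/9

14/9


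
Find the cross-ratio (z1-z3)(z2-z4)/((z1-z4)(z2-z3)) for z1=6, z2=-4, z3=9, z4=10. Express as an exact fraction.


Step 1: (z1-z3)(z2-z4) = (-3) * (-14) = 42
Step 2: (z1-z4)(z2-z3) = (-4) * (-13) = 52
Step 3: Cross-ratio = 42/52 = 21/26

21/26


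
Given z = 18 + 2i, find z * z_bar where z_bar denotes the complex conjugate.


Step 1: conj(z) = 18 - 2i
Step 2: z * conj(z) = 18^2 + 2^2
Step 3: = 324 + 4 = 328

328


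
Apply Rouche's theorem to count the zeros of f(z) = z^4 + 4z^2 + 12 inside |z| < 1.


Step 1: On |z| = 1 the three terms have sizes |z^4| = 1^4 = 1, |4z^2| = 4*1^2 = 4, |12| = 12
Step 2: The dominant term is g(z) = 12; let h(z) = z^4 + 4z^2 so f = g + h
Step 3: On |z| = 1: |g| = 12 and |h| <= 1 + 4 = 5
Step 4: Since 12 > 5, |h| < |g| on |z| = 1, so by Rouche f has the same number of zeros as g inside |z| < 1
Step 5: g(z) = 12 is a nonzero constant with no zeros inside |z| < 1. Answer = 0

0


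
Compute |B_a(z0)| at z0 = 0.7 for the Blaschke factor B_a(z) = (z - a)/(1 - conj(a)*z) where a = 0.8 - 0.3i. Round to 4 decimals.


Step 1: Numerator z0 - a = 0.7 - (0.8 - 0.3i) = -0.1 + 0.3i
Step 2: Denominator 1 - conj(a)*z0 = 1 - (0.8 + 0.3i)*0.7 = 0.44 - 0.21i
Step 3: |z0 - a|^2 = (-0.1)^2 + 0.3^2 = 0.1; |1 - conj(a)*z0|^2 = 0.44^2 + (-0.21)^2 = 0.2377
Step 4: |B_a(0.7)| = sqrt(0.1 / 0.2377) = sqrt(0.420698)
Step 5: = 0.6486

0.6486


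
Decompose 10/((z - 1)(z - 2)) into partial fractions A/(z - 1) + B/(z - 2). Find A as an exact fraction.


Step 1: Multiply both sides by (z - 1) and set z = 1
Step 2: A = 10 / (1 - 2)
Step 3: A = 10 / (-1)
Step 4: A = -10

-10


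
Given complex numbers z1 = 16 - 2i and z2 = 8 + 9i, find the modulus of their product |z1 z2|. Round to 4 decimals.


Step 1: |z1| = sqrt(16^2 + (-2)^2) = sqrt(260)
Step 2: |z2| = sqrt(8^2 + 9^2) = sqrt(145)
Step 3: |z1*z2| = |z1|*|z2| = sqrt(260) * sqrt(145) = sqrt(260 * 145) = sqrt(37700)
Step 4: = 194.1649

194.1649


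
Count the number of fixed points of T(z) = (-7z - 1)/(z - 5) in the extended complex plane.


Step 1: Fixed points satisfy T(z) = z
Step 2: z^2 + 2z + 1 = 0
Step 3: Discriminant = 2^2 - 4*1*1 = 0
Step 4: Number of fixed points = 1

1


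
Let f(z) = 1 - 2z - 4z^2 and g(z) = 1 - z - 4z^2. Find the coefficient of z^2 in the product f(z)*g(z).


Step 1: z^2 term in f*g comes from: (1)*(-4z^2) + (-2z)*(-z) + (-4z^2)*(1)
Step 2: = -4 + 2 - 4
Step 3: = -6

-6


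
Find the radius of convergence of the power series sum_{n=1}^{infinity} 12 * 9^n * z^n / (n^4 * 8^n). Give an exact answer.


Step 1: General term a_n = 12 * 9^n / (n^4 * 8^n)
Step 2: By the root test, |a_n|^(1/n) = 12^(1/n) * 9 / (n^(4/n) * 8) -> 9/8 as n -> infinity (since 12^(1/n) -> 1 and n^(4/n) -> 1)
Step 3: R = 1/lim|a_n|^(1/n) = 8/9

8/9


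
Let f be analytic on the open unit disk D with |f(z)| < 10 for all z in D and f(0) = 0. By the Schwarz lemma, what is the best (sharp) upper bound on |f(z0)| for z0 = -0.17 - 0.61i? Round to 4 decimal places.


Step 1: g = f/10 maps D -> D with g(0) = 0, so by the Schwarz lemma |g(z)| <= |z|, i.e. |f(z)| <= 10|z|; this is sharp (f(z) = 10z).
Step 2: |z0|^2 = (-0.17)^2 + (-0.61)^2 = 0.401
Step 3: |z0| = sqrt(0.401) = 0.633246
Step 4: Best bound = 10 * |z0| = 10 * 0.633246 = 6.3325

6.3325
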